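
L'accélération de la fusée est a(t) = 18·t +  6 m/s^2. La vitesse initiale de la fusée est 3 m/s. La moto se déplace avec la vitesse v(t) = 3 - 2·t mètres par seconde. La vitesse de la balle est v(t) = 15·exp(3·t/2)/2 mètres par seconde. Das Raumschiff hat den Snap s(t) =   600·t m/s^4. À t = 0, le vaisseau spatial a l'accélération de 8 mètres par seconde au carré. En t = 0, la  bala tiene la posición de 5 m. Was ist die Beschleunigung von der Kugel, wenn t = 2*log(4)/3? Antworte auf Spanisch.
Debemos derivar nuestra ecuación de la velocidad v(t) = 15·exp(3·t/2)/2 1 vez. Derivando la velocidad, obtenemos la aceleración: a(t) = 45·exp(3·t/2)/4. Tenemos la aceleración a(t) = 45·exp(3·t/2)/4. Sustituyendo t = 2*log(4)/3: a(2*log(4)/3) = 45.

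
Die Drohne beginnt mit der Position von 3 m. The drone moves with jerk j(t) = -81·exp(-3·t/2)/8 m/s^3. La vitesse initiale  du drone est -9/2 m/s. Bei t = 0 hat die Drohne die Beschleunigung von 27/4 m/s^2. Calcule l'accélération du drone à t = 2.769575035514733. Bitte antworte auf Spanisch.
Necesitamos integrar nuestra ecuación de la sacudida j(t) = -81·exp(-3·t/2)/8 1 vez. Integrando la sacudida y usando la condición inicial a(0) = 27/4, obtenemos a(t) = 27·exp(-3·t/2)/4. Usando a(t) = 27·exp(-3·t/2)/4 y sustituyendo t = 2.769575035514733, encontramos a = 0.105946603920433.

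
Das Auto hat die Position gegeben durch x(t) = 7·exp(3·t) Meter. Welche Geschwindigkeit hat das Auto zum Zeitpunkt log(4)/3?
Wir müssen unsere Gleichung für die Position x(t) = 7·exp(3·t) 1-mal ableiten. Mit d/dt von x(t) finden wir v(t) = 21·exp(3·t). Aus der Gleichung für die Geschwindigkeit v(t) = 21·exp(3·t), setzen wir t = log(4)/3 ein und erhalten v = 84.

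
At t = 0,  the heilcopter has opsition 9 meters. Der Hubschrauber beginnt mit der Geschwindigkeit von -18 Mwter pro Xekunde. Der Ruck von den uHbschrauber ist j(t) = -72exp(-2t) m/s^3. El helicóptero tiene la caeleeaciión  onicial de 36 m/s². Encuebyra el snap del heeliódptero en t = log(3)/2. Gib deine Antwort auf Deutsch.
Wir müssen unsere Gleichung für den Ruck j(t) = -72·exp(-2·t) 1-mal ableiten. Die Ableitung von dem Ruck ergibt den Snap: s(t) = 144·exp(-2·t). Wir haben den Snap s(t) = 144·exp(-2·t). Durch Einsetzen von t = log(3)/2: s(log(3)/2) = 48.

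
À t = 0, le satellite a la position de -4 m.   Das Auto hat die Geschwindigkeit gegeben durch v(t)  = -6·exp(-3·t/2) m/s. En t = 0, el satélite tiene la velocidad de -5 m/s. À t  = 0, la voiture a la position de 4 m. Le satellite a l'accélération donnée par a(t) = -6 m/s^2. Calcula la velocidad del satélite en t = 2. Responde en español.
Debemos encontrar la antiderivada de nuestra ecuación de la aceleración a(t) = -6 1 vez. La antiderivada de la aceleración es la velocidad. Usando v(0) = -5, obtenemos v(t) = -6·t - 5. Usando v(t) = -6·t - 5 y sustituyendo t = 2, encontramos v = -17.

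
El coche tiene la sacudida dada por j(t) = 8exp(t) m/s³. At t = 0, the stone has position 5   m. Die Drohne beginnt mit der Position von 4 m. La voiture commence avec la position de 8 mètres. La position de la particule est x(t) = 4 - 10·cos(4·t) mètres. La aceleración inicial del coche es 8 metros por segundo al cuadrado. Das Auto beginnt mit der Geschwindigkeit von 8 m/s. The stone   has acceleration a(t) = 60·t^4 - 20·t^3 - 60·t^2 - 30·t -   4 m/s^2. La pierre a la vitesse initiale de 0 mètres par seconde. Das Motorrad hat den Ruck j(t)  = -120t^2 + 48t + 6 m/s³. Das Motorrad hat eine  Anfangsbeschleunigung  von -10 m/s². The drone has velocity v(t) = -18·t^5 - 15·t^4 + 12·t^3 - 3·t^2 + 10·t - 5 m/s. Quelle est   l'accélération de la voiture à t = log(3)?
En partant du jerk j(t) = 8·exp(t), nous prenons 1 primitive. En prenant ∫j(t)dt et en appliquant a(0) = 8, nous trouvons a(t) = 8·exp(t). Nous avons l'accélération a(t) = 8·exp(t). En substituant t = log(3): a(log(3)) = 24.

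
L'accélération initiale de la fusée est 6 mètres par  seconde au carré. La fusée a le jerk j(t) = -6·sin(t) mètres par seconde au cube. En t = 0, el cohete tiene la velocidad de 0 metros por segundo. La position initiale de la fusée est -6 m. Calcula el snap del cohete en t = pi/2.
Para resolver esto, necesitamos tomar 1 derivada de nuestra ecuación de la sacudida j(t) = -6·sin(t). La derivada de la sacudida da el snap: s(t) = -6·cos(t). Tenemos el snap s(t) = -6·cos(t). Sustituyendo t = pi/2: s(pi/2) = 0.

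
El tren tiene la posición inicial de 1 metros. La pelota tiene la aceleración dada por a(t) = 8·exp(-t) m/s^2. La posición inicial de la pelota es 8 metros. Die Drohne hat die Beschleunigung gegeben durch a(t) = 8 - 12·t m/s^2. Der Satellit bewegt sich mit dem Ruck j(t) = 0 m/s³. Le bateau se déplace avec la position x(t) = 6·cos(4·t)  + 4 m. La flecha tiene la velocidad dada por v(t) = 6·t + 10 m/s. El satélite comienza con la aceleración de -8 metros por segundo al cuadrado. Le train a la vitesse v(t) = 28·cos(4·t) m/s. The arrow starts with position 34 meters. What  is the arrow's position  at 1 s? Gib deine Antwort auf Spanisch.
Para resolver esto, necesitamos tomar 1 integral de nuestra ecuación de la velocidad v(t) = 6·t + 10. Tomando ∫v(t)dt y aplicando x(0) = 34, encontramos x(t) = 3·t^2 + 10·t + 34. De la ecuación de la posición x(t) = 3·t^2 + 10·t + 34, sustituimos t = 1 para obtener x = 47.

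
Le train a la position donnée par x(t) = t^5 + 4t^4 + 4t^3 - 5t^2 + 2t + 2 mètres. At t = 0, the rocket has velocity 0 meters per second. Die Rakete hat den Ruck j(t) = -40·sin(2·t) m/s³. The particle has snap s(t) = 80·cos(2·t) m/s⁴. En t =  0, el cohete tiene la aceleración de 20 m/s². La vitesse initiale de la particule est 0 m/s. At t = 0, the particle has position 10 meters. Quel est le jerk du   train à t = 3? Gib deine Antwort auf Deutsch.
Ausgehend von der Position x(t) = t^5 + 4·t^4 + 4·t^3 - 5·t^2 + 2·t + 2, nehmen wir 3 Ableitungen. Durch Ableiten von der Position erhalten wir die Geschwindigkeit: v(t) = 5·t^4 + 16·t^3 + 12·t^2 - 10·t + 2. Durch Ableiten von der Geschwindigkeit erhalten wir die Beschleunigung: a(t) = 20·t^3 + 48·t^2 + 24·t - 10. Die Ableitung von der Beschleunigung ergibt den Ruck: j(t) = 60·t^2 + 96·t + 24. Aus der Gleichung für den Ruck j(t) = 60·t^2 + 96·t + 24, setzen wir t = 3 ein und erhalten j = 852.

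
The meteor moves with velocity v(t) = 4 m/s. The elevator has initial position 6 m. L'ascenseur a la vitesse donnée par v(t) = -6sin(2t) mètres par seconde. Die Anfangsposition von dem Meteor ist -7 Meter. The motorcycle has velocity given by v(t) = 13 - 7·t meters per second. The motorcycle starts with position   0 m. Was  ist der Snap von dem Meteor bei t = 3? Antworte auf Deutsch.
Wir müssen unsere Gleichung für die Geschwindigkeit v(t) = 4 3-mal ableiten. Durch Ableiten von der Geschwindigkeit erhalten wir die Beschleunigung: a(t) = 0. Die Ableitung von der Beschleunigung ergibt den Ruck: j(t) = 0. Mit d/dt von j(t) finden wir s(t) = 0. Aus der Gleichung für den Snap s(t) = 0, setzen wir t = 3 ein und erhalten s = 0.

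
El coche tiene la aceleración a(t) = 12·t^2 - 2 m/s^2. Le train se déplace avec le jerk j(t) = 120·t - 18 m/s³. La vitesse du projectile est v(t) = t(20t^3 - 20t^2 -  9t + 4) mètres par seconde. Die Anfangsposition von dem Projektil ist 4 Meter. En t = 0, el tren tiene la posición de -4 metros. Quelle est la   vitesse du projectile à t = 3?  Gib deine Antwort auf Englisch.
From the given velocity equation v(t) = t·(20·t^3 - 20·t^2 - 9·t + 4), we substitute t = 3 to get v = 1011.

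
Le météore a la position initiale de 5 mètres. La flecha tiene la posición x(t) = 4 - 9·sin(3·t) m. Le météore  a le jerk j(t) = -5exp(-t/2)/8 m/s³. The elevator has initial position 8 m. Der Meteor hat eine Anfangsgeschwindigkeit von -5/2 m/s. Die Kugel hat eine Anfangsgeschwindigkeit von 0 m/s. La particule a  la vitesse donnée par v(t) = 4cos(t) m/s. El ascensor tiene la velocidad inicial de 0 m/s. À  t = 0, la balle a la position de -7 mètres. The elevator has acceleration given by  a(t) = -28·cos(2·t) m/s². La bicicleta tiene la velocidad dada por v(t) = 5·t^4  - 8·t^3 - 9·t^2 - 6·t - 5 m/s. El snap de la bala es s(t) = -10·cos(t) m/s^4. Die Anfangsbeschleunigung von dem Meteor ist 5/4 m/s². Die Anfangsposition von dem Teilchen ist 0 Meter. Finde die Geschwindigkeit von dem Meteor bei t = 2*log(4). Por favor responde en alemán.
Wir müssen unsere Gleichung für den Ruck j(t) = -5·exp(-t/2)/8 2-mal integrieren. Mit ∫j(t)dt und Anwendung von a(0) = 5/4, finden wir a(t) = 5·exp(-t/2)/4. Die Stammfunktion von der Beschleunigung, mit v(0) = -5/2, ergibt die Geschwindigkeit: v(t) = -5·exp(-t/2)/2. Aus der Gleichung für die Geschwindigkeit v(t) = -5·exp(-t/2)/2, setzen wir t = 2*log(4) ein und erhalten v = -5/8.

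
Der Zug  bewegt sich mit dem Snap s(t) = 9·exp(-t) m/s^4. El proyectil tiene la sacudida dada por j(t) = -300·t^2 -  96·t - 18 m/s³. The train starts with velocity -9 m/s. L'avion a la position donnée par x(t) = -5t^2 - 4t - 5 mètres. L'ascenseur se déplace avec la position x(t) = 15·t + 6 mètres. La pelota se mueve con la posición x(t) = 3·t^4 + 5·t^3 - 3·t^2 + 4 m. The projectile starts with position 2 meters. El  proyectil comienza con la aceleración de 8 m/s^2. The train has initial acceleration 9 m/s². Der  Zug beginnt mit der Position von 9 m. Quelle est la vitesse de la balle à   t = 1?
Pour résoudre ceci, nous devons prendre 1 dérivée de notre équation de la position x(t) = 3·t^4 + 5·t^3 - 3·t^2 + 4. En dérivant la position, nous obtenons la vitesse: v(t) = 12·t^3 + 15·t^2 - 6·t. De l'équation de la vitesse v(t) = 12·t^3 + 15·t^2 - 6·t, nous substituons t = 1 pour obtenir v = 21.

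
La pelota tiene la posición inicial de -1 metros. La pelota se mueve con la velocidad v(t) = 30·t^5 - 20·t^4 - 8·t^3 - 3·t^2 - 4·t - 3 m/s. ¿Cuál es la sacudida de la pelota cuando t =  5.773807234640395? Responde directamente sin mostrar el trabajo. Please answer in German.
Die Antwort ist 107204.340623307.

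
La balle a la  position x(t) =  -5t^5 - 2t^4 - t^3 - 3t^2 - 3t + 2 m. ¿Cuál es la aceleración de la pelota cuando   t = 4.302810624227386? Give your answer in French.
Nous devons dériver notre équation de la position x(t) = -5·t^5 - 2·t^4 - t^3 - 3·t^2 - 3·t + 2 2 fois. La dérivée de la position donne la vitesse: v(t) = -25·t^4 - 8·t^3 - 3·t^2 - 6·t - 3. En prenant d/dt de v(t), nous trouvons a(t) = -100·t^3 - 24·t^2 - 6·t - 6. De l'équation de l'accélération a(t) = -100·t^3 - 24·t^2 - 6·t - 6, nous substituons t = 4.302810624227386 pour obtenir a = -8442.45789148112.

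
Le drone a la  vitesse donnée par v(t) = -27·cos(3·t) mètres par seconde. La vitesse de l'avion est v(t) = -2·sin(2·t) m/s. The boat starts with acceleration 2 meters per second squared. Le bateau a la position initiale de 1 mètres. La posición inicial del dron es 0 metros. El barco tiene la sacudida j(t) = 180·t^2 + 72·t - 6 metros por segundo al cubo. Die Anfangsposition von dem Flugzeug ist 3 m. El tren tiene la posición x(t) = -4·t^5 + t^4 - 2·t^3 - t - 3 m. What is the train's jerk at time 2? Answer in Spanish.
Debemos derivar nuestra ecuación de la posición x(t) = -4·t^5 + t^4 - 2·t^3 - t - 3 3 veces. Derivando la posición, obtenemos la velocidad: v(t) = -20·t^4 + 4·t^3 - 6·t^2 - 1. La derivada de la velocidad da la aceleración: a(t) = -80·t^3 + 12·t^2 - 12·t. Derivando la aceleración, obtenemos la sacudida: j(t) = -240·t^2 + 24·t - 12. De la ecuación de la sacudida j(t) = -240·t^2 + 24·t - 12, sustituimos t = 2 para obtener j = -924.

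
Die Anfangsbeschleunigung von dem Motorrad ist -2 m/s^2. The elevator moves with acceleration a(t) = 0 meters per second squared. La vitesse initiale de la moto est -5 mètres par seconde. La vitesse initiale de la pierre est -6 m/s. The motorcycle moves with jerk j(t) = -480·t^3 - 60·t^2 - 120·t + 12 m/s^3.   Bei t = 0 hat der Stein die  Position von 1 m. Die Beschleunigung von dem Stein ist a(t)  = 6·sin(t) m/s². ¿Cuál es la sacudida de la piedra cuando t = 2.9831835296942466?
Para resolver esto, necesitamos tomar 1 derivada de nuestra ecuación de la aceleración a(t) = 6·sin(t). La derivada de la aceleración da la sacudida: j(t) = 6·cos(t). Tenemos la sacudida j(t) = 6·cos(t). Sustituyendo t = 2.9831835296942466: j(2.9831835296942466) = -5.92487693709988.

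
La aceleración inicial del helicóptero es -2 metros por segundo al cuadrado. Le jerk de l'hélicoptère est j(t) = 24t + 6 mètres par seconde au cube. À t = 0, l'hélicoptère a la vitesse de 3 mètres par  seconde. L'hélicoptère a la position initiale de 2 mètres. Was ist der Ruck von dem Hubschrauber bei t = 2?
Mit j(t) = 24·t + 6 und Einsetzen von t = 2, finden wir j = 54.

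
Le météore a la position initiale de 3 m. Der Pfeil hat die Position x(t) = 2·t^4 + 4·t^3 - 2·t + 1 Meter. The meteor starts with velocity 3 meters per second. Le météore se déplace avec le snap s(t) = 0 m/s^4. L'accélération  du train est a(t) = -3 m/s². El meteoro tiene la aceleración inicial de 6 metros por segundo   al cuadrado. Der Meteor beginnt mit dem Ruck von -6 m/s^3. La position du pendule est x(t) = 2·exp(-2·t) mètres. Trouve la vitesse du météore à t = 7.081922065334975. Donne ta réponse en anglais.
To solve this, we need to take 3 antiderivatives of our snap equation s(t) = 0. The antiderivative of snap, with j(0) = -6, gives jerk: j(t) = -6. The integral of jerk is acceleration. Using a(0) = 6, we get a(t) = 6 - 6·t. Finding the antiderivative of a(t) and using v(0) = 3: v(t) = -3·t^2 + 6·t + 3. Using v(t) = -3·t^2 + 6·t + 3 and substituting t = 7.081922065334975, we find v = -104.969328026425.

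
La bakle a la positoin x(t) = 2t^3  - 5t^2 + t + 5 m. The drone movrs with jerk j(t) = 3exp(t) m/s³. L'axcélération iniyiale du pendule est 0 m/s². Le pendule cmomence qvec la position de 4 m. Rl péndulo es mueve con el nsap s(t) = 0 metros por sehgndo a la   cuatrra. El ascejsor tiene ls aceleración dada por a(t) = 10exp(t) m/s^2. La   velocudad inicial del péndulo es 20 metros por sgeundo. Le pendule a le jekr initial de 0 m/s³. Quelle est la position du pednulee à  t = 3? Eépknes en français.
Nous devons intégrer notre équation du snap s(t) = 0 4 fois. L'intégrale du snap, avec j(0) = 0, donne le jerk: j(t) = 0. La primitive du jerk, avec a(0) = 0, donne l'accélération: a(t) = 0. En intégrant l'accélération et en utilisant la condition initiale v(0) = 20, nous obtenons v(t) = 20. La primitive de la vitesse est la position. En utilisant x(0) = 4, nous obtenons x(t) = 20·t + 4. De l'équation de la position x(t) = 20·t + 4, nous substituons t = 3 pour obtenir x = 64.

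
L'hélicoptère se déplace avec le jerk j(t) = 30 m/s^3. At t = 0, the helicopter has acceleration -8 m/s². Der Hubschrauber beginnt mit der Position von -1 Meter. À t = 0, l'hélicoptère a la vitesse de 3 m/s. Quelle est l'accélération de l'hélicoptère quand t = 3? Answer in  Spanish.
Necesitamos integrar nuestra ecuación de la sacudida j(t) = 30 1 vez. Tomando ∫j(t)dt y aplicando a(0) = -8, encontramos a(t) = 30·t - 8. Usando a(t) = 30·t - 8 y sustituyendo t = 3, encontramos a = 82.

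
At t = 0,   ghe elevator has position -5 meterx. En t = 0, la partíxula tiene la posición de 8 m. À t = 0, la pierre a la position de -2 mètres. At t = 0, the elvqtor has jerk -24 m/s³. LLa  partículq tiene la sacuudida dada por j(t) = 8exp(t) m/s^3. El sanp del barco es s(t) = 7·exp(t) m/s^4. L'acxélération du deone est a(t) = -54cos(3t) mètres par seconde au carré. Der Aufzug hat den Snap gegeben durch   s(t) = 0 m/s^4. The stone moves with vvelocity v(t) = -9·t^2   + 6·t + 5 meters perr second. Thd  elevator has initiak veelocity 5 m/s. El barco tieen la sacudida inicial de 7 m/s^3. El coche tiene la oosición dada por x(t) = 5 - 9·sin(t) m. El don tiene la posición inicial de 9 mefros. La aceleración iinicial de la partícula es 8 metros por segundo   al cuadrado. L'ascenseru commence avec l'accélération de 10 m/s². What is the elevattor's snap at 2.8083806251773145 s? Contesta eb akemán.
Wir haben den Snap s(t) = 0. Durch Einsetzen von t = 2.8083806251773145: s(2.8083806251773145) = 0.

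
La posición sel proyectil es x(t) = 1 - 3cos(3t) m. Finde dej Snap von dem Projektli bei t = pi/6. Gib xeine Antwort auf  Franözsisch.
Pour résoudre ceci, nous devons prendre 4 dérivées de notre équation de la position x(t) = 1 - 3·cos(3·t). En prenant d/dt de x(t), nous trouvons v(t) = 9·sin(3·t). En dérivant la vitesse, nous obtenons l'accélération: a(t) = 27·cos(3·t). En dérivant l'accélération, nous obtenons le jerk: j(t) = -81·sin(3·t). En dérivant le jerk, nous obtenons le snap: s(t) = -243·cos(3·t). De l'équation du snap s(t) = -243·cos(3·t), nous substituons t = pi/6 pour obtenir s = 0.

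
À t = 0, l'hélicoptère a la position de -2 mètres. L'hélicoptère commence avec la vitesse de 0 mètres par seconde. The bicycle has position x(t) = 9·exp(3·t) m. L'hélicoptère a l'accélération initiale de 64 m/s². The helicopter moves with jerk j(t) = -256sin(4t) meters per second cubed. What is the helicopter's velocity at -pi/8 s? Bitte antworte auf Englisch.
To solve this, we need to take 2 integrals of our jerk equation j(t) = -256·sin(4·t). The integral of jerk is acceleration. Using a(0) = 64, we get a(t) = 64·cos(4·t). Taking ∫a(t)dt and applying v(0) = 0, we find v(t) = 16·sin(4·t). We have velocity v(t) = 16·sin(4·t). Substituting t = -pi/8: v(-pi/8) = -16.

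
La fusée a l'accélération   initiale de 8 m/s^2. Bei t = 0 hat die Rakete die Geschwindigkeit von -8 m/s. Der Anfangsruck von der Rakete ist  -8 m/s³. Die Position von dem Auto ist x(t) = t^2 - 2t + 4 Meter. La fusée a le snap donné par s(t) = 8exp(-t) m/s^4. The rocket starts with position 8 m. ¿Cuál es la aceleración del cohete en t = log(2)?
Partiendo del snap s(t) = 8·exp(-t), tomamos 2 antiderivadas. La antiderivada del snap, con j(0) = -8, da la sacudida: j(t) = -8·exp(-t). Integrando la sacudida y usando la condición inicial a(0) = 8, obtenemos a(t) = 8·exp(-t). Tenemos la aceleración a(t) = 8·exp(-t). Sustituyendo t = log(2): a(log(2)) = 4.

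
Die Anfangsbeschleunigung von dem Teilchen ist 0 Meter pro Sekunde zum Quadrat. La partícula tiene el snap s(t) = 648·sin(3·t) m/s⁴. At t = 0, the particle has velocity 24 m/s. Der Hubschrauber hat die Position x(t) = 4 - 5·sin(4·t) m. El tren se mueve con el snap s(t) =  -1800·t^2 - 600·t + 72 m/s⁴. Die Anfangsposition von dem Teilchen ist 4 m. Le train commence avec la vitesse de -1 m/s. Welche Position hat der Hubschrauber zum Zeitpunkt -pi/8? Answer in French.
Nous avons la position x(t) = 4 - 5·sin(4·t). En substituant t = -pi/8: x(-pi/8) = 9.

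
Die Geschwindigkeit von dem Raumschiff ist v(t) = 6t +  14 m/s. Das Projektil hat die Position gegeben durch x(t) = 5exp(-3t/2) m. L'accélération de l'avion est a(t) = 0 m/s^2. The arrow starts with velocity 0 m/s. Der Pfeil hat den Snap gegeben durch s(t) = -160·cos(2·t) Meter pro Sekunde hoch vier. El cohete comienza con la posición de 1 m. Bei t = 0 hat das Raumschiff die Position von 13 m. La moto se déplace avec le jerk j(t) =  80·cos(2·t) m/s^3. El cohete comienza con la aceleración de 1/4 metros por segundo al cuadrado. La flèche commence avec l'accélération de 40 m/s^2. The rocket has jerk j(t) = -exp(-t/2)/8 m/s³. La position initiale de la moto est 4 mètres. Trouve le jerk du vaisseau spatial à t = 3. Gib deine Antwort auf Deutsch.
Ausgehend von der Geschwindigkeit v(t) = 6·t + 14, nehmen wir 2 Ableitungen. Die Ableitung von der Geschwindigkeit ergibt die Beschleunigung: a(t) = 6. Die Ableitung von der Beschleunigung ergibt den Ruck: j(t) = 0. Aus der Gleichung für den Ruck j(t) = 0, setzen wir t = 3 ein und erhalten j = 0.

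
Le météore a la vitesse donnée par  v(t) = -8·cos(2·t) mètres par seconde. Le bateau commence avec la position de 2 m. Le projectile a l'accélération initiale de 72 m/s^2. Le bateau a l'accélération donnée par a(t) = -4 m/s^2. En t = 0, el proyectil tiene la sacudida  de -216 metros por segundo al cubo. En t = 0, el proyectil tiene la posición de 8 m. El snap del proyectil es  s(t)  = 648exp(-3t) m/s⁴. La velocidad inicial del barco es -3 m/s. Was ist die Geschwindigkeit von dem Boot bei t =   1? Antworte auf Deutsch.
Ausgehend von der Beschleunigung a(t) = -4, nehmen wir 1 Stammfunktion. Mit ∫a(t)dt und Anwendung von v(0) = -3, finden wir v(t) = -4·t - 3. Wir haben die Geschwindigkeit v(t) = -4·t - 3. Durch Einsetzen von t = 1: v(1) = -7.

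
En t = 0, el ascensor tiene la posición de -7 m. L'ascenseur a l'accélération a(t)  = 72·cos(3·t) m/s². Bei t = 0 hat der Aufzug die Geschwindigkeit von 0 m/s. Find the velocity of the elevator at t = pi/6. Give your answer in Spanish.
Para resolver esto, necesitamos tomar 1 antiderivada de nuestra ecuación de la aceleración a(t) = 72·cos(3·t). La antiderivada de la aceleración, con v(0) = 0, da la velocidad: v(t) = 24·sin(3·t). Tenemos la velocidad v(t) = 24·sin(3·t). Sustituyendo t = pi/6: v(pi/6) = 24.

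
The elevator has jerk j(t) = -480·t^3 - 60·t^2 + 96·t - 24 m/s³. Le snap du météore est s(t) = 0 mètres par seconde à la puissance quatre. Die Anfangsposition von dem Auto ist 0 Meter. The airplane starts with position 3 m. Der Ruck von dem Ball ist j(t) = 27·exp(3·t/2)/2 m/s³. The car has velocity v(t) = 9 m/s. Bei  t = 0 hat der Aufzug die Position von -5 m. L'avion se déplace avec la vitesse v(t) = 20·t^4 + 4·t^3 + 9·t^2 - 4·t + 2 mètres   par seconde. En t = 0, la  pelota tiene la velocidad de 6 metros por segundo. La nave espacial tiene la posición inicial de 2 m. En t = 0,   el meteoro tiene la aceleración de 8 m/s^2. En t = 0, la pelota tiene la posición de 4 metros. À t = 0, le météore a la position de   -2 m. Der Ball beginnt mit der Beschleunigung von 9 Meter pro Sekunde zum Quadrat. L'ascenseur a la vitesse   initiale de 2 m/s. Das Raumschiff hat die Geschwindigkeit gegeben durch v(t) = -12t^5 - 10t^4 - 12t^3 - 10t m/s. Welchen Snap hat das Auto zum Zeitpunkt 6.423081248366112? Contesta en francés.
En partant de la vitesse v(t) = 9, nous prenons 3 dérivées. En prenant d/dt de v(t), nous trouvons a(t) = 0. En prenant d/dt de a(t), nous trouvons j(t) = 0. En prenant d/dt de j(t), nous trouvons s(t) = 0. De l'équation du snap s(t) = 0, nous substituons t = 6.423081248366112 pour obtenir s = 0.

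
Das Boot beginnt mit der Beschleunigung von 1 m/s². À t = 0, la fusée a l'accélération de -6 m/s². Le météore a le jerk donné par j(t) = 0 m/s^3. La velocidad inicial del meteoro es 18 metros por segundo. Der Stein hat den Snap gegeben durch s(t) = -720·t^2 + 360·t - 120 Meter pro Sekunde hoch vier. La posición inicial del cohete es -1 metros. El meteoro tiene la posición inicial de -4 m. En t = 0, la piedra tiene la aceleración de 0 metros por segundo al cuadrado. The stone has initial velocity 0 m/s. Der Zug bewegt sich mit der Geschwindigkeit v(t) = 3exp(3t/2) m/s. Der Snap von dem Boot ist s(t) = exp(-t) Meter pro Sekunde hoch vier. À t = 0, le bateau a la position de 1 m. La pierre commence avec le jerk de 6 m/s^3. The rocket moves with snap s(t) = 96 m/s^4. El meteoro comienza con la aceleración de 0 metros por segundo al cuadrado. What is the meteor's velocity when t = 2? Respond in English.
Starting from jerk j(t) = 0, we take 2 antiderivatives. Finding the integral of j(t) and using a(0) = 0: a(t) = 0. Taking ∫a(t)dt and applying v(0) = 18, we find v(t) = 18. From the given velocity equation v(t) = 18, we substitute t = 2 to get v = 18.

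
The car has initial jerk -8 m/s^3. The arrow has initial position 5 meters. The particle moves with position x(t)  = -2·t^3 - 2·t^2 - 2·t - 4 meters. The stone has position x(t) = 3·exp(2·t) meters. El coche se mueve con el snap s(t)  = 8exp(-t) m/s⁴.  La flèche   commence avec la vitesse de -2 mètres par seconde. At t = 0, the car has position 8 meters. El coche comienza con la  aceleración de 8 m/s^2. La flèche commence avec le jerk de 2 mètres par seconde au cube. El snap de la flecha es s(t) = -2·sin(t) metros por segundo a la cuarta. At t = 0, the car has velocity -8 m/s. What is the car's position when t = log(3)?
To find the answer, we compute 4 integrals of s(t) = 8·exp(-t). Finding the integral of s(t) and using j(0) = -8: j(t) = -8·exp(-t). The integral of jerk is acceleration. Using a(0) = 8, we get a(t) = 8·exp(-t). Taking ∫a(t)dt and applying v(0) = -8, we find v(t) = -8·exp(-t). The integral of velocity, with x(0) = 8, gives position: x(t) = 8·exp(-t). Using x(t) = 8·exp(-t) and substituting t = log(3), we find x = 8/3.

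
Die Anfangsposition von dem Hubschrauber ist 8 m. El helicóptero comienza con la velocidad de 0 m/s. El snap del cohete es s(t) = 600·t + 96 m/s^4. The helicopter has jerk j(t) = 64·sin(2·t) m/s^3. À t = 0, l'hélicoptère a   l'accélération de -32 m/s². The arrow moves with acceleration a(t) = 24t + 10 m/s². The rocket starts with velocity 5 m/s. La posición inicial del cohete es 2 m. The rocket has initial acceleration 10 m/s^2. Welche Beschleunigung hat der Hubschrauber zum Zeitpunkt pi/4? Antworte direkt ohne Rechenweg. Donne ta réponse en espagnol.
La aceleración en t = pi/4 es a = 0.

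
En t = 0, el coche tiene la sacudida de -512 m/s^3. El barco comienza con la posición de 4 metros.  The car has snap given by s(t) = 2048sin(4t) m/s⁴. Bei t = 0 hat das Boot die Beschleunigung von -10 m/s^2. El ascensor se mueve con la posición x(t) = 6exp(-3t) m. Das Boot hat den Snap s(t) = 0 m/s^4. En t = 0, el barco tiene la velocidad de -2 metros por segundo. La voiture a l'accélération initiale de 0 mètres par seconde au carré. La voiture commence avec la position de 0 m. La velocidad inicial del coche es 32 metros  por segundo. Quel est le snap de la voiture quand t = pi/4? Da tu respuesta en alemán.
Wir haben den Snap s(t) = 2048·sin(4·t). Durch Einsetzen von t = pi/4: s(pi/4) = 0.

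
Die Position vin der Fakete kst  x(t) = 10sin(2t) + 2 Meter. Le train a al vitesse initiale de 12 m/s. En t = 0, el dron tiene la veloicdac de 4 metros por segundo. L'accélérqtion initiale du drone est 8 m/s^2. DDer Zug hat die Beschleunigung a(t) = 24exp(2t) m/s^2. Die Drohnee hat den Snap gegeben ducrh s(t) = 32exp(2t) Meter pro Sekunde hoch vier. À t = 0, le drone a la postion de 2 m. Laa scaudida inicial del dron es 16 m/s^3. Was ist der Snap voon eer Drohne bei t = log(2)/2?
Mit s(t) = 32·exp(2·t) und Einsetzen von t = log(2)/2, finden wir s = 64.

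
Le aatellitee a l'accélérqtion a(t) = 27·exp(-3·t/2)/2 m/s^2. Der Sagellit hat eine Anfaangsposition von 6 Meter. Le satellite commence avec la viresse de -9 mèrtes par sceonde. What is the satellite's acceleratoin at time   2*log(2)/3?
We have acceleration a(t) = 27·exp(-3·t/2)/2. Substituting t = 2*log(2)/3: a(2*log(2)/3) = 27/4.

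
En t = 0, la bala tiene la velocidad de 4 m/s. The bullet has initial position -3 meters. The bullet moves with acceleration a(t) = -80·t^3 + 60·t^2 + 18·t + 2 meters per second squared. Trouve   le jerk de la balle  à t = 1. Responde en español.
Partiendo de la aceleración a(t) = -80·t^3 + 60·t^2 + 18·t + 2, tomamos 1 derivada. Tomando d/dt de a(t), encontramos j(t) = -240·t^2 + 120·t + 18. Tenemos la sacudida j(t) = -240·t^2 + 120·t + 18. Sustituyendo t = 1: j(1) = -102.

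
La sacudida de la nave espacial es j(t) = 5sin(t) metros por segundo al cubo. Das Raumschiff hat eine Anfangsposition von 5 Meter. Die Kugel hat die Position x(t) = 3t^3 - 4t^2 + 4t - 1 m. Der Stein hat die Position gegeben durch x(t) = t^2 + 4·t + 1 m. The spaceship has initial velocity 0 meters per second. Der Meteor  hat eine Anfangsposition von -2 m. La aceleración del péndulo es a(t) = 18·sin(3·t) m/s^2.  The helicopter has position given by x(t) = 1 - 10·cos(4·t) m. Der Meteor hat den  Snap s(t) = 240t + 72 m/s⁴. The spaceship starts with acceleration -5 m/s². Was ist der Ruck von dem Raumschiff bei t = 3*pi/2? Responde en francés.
De l'équation du jerk j(t) = 5·sin(t), nous substituons t = 3*pi/2 pour obtenir j = -5.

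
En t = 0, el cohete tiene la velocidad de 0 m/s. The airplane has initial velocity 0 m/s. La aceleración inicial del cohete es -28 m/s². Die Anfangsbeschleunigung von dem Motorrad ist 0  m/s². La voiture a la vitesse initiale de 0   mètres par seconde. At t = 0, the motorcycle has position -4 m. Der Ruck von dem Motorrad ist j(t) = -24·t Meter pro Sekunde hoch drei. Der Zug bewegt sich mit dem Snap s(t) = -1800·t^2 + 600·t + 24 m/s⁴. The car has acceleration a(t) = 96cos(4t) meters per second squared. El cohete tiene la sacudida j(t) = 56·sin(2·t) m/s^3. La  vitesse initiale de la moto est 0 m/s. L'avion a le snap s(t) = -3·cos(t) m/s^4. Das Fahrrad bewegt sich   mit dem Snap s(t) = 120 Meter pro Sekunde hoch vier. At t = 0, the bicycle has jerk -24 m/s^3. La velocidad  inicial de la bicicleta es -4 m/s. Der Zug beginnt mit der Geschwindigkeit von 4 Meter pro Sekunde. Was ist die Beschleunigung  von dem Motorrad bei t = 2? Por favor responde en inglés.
To find the answer, we compute 1 integral of j(t) = -24·t. The antiderivative of jerk, with a(0) = 0, gives acceleration: a(t) = -12·t^2. From the given acceleration equation a(t) = -12·t^2, we substitute t = 2 to get a = -48.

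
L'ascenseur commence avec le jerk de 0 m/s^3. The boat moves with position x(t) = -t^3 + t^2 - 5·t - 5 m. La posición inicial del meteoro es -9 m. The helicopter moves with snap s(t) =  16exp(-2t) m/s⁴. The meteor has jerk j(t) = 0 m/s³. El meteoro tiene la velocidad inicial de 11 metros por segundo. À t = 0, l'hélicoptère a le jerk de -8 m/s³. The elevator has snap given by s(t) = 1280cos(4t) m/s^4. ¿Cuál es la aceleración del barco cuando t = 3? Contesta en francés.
En partant de la position x(t) = -t^3 + t^2 - 5·t - 5, nous prenons 2 dérivées. En dérivant la position, nous obtenons la vitesse: v(t) = -3·t^2 + 2·t - 5. En prenant d/dt de v(t), nous trouvons a(t) = 2 - 6·t. De l'équation de l'accélération a(t) = 2 - 6·t, nous substituons t = 3 pour obtenir a = -16.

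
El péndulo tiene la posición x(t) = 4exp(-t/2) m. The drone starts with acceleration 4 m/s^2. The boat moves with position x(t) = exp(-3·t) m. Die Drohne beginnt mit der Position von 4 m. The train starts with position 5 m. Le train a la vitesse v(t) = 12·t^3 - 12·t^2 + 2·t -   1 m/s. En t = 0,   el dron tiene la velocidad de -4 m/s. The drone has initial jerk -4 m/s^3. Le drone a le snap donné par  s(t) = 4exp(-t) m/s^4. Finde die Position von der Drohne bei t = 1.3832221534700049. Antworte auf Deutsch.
Wir müssen unsere Gleichung für den Snap s(t) = 4·exp(-t) 4-mal integrieren. Durch Integration von dem Snap und Verwendung der Anfangsbedingung j(0) = -4, erhalten wir j(t) = -4·exp(-t). Das Integral von dem Ruck, mit a(0) = 4, ergibt die Beschleunigung: a(t) = 4·exp(-t). Durch Integration von der Beschleunigung und Verwendung der Anfangsbedingung v(0) = -4, erhalten wir v(t) = -4·exp(-t). Das Integral von der Geschwindigkeit, mit x(0) = 4, ergibt die Position: x(t) = 4·exp(-t). Wir haben die Position x(t) = 4·exp(-t). Durch Einsetzen von t = 1.3832221534700049: x(1.3832221534700049) = 1.00307693171634.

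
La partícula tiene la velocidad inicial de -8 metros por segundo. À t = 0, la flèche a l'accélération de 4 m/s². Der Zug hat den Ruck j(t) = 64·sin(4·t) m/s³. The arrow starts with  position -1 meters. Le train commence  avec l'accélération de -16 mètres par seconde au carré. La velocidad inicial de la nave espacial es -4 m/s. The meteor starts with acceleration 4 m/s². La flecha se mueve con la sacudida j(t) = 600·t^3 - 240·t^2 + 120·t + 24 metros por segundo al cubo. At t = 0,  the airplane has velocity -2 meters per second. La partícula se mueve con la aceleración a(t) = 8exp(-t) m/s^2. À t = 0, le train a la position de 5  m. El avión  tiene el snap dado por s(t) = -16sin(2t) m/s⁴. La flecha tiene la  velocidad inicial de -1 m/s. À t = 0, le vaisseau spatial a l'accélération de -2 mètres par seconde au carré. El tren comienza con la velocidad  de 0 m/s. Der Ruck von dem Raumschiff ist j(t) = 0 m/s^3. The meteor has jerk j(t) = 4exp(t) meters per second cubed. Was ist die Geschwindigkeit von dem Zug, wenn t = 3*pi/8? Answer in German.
Ausgehend von dem Ruck j(t) = 64·sin(4·t), nehmen wir 2 Stammfunktionen. Mit ∫j(t)dt und Anwendung von a(0) = -16, finden wir a(t) = -16·cos(4·t). Die Stammfunktion von der Beschleunigung, mit v(0) = 0, ergibt die Geschwindigkeit: v(t) = -4·sin(4·t). Mit v(t) = -4·sin(4·t) und Einsetzen von t = 3*pi/8, finden wir v = 4.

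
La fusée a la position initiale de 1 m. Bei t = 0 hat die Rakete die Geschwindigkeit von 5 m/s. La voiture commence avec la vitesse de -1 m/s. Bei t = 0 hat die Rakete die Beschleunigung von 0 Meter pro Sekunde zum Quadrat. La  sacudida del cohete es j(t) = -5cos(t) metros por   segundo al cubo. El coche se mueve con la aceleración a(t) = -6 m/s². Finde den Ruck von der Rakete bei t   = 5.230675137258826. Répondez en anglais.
We have jerk j(t) = -5·cos(t). Substituting t = 5.230675137258826: j(5.230675137258826) = -2.47696051451894.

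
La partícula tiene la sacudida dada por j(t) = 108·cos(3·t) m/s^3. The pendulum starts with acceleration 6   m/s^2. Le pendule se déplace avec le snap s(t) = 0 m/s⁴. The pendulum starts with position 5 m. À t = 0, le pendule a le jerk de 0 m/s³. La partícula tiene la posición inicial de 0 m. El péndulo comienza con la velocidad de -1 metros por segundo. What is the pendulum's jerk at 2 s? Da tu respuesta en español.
Partiendo del snap s(t) = 0, tomamos 1 integral. La integral del snap, con j(0) = 0, da la sacudida: j(t) = 0. De la ecuación de la sacudida j(t) = 0, sustituimos t = 2 para obtener j = 0.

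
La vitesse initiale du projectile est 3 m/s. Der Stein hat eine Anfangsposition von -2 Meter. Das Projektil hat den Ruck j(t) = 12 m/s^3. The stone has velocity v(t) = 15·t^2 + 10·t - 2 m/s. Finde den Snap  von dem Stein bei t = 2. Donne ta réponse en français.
En partant de la vitesse v(t) = 15·t^2 + 10·t - 2, nous prenons 3 dérivées. En dérivant la vitesse, nous obtenons l'accélération: a(t) = 30·t + 10. La dérivée de l'accélération donne le jerk: j(t) = 30. La dérivée du jerk donne le snap: s(t) = 0. De l'équation du snap s(t) = 0, nous substituons t = 2 pour obtenir s = 0.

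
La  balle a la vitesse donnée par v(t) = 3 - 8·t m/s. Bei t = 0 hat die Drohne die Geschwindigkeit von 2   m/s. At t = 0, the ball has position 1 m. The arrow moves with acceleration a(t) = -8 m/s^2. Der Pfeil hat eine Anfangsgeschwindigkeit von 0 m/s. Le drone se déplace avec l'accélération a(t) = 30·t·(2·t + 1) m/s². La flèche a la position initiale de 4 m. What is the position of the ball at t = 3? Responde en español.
Para resolver esto, necesitamos tomar 1 antiderivada de nuestra ecuación de la velocidad v(t) = 3 - 8·t. La integral de la velocidad es la posición. Usando x(0) = 1, obtenemos x(t) = -4·t^2 + 3·t + 1. Usando x(t) = -4·t^2 + 3·t + 1 y sustituyendo t = 3, encontramos x = -26.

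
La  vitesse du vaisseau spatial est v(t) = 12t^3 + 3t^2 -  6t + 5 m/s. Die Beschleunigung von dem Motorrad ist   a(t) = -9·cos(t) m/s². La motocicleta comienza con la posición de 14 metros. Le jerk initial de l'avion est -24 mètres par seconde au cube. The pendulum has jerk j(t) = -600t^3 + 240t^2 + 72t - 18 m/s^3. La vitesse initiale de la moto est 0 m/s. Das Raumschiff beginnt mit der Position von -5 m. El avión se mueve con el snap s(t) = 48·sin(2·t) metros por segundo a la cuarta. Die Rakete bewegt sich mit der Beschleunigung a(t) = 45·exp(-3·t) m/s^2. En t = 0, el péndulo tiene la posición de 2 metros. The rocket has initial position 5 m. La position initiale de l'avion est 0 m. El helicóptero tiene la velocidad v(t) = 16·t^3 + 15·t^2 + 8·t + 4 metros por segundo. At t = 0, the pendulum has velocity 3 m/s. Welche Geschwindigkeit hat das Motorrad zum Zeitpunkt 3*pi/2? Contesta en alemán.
Um dies zu lösen, müssen wir 1 Stammfunktion unserer Gleichung für die Beschleunigung a(t) = -9·cos(t) finden. Das Integral von der Beschleunigung ist die Geschwindigkeit. Mit v(0) = 0 erhalten wir v(t) = -9·sin(t). Mit v(t) = -9·sin(t) und Einsetzen von t = 3*pi/2, finden wir v = 9.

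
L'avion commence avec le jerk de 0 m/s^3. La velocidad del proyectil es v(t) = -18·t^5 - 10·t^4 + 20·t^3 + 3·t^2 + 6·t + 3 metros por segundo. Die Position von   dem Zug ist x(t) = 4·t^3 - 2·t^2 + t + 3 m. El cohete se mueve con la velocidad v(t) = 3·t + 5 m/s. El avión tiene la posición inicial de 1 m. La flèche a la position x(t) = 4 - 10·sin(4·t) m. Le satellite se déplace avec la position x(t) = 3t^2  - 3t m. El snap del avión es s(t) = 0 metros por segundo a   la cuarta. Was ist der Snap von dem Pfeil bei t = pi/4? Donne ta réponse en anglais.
To solve this, we need to take 4 derivatives of our position equation x(t) = 4 - 10·sin(4·t). The derivative of position gives velocity: v(t) = -40·cos(4·t). The derivative of velocity gives acceleration: a(t) = 160·sin(4·t). Taking d/dt of a(t), we find j(t) = 640·cos(4·t). The derivative of jerk gives snap: s(t) = -2560·sin(4·t). From the given snap equation s(t) = -2560·sin(4·t), we substitute t = pi/4 to get s = 0.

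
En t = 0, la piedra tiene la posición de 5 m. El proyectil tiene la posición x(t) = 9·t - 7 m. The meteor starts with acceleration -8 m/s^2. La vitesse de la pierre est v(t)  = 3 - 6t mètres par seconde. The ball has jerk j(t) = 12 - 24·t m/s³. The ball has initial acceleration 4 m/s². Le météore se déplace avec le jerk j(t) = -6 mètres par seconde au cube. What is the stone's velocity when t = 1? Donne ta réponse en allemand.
Wir haben die Geschwindigkeit v(t) = 3 - 6·t. Durch Einsetzen von t = 1: v(1) = -3.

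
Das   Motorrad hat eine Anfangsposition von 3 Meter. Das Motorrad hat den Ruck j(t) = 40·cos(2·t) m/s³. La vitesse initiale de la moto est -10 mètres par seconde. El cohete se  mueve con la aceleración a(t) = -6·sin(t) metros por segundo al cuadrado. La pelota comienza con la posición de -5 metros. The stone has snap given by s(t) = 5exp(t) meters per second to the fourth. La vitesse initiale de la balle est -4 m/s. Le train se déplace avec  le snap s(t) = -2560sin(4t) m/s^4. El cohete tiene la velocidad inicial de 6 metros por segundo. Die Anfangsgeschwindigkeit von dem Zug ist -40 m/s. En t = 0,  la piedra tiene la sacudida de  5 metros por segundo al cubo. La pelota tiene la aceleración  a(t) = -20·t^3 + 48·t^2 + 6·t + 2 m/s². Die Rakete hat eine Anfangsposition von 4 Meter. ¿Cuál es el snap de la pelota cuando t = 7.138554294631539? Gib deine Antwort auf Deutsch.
Wir müssen unsere Gleichung für die Beschleunigung a(t) = -20·t^3 + 48·t^2 + 6·t + 2 2-mal ableiten. Durch Ableiten von der Beschleunigung erhalten wir den Ruck: j(t) = -60·t^2 + 96·t + 6. Die Ableitung von dem Ruck ergibt den Snap: s(t) = 96 - 120·t. Aus der Gleichung für den Snap s(t) = 96 - 120·t, setzen wir t = 7.138554294631539 ein und erhalten s = -760.626515355785.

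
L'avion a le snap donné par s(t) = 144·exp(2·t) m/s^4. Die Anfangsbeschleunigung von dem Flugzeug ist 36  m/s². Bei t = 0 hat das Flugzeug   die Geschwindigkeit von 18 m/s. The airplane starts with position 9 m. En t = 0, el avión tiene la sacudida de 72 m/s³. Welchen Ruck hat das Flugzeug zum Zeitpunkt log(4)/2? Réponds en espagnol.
Debemos encontrar la integral de nuestra ecuación del snap s(t) = 144·exp(2·t) 1 vez. Integrando el snap y usando la condición inicial j(0) = 72, obtenemos j(t) = 72·exp(2·t). Usando j(t) = 72·exp(2·t) y sustituyendo t = log(4)/2, encontramos j = 288.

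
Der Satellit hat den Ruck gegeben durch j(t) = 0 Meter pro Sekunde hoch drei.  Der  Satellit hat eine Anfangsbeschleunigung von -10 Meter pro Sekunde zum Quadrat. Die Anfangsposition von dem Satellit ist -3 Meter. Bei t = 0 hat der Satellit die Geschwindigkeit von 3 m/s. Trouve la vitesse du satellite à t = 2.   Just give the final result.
La réponse est -17.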